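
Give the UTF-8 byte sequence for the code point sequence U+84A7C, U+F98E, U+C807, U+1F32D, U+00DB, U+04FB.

U+84A7C: 4-byte form → F2 84 A9 BC.
U+F98E: 3-byte form → EF A6 8E.
U+C807: 3-byte form → EC A0 87.
U+1F32D: 4-byte form → F0 9F 8C AD.
U+00DB: 2-byte form → C3 9B.
U+04FB: 2-byte form → D3 BB.
Concatenated (18 bytes): F2 84 A9 BC EF A6 8E EC A0 87 F0 9F 8C AD C3 9B D3 BB.

F2 84 A9 BC EF A6 8E EC A0 87 F0 9F 8C AD C3 9B D3 BB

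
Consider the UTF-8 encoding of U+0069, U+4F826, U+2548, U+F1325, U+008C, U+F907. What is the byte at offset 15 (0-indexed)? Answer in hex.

U+0069 → 1-byte form 69 at offsets 0–0.
U+4F826 → 4-byte form F1 8F A0 A6 at offsets 1–4.
U+2548 → 3-byte form E2 95 88 at offsets 5–7.
U+F1325 → 4-byte form F3 B1 8C A5 at offsets 8–11.
U+008C → 2-byte form C2 8C at offsets 12–13.
U+F907 → 3-byte form EF A4 87 at offsets 14–16.
Offset 15 falls in char 6's range; it's byte 2 of EF A4 87 = 0xA4.

0xA4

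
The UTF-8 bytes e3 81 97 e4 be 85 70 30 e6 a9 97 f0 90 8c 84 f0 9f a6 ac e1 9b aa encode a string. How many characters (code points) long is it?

8

Byte at offset 0: 0xE3 = 11100011 → 3-byte char (#1). Advance 3.
Byte at offset 3: 0xE4 = 11100100 → 3-byte char (#2). Advance 3.
Byte at offset 6: 0x70 = 01110000 → 1-byte char (#3). Advance 1.
Byte at offset 7: 0x30 = 00110000 → 1-byte char (#4). Advance 1.
Byte at offset 8: 0xE6 = 11100110 → 3-byte char (#5). Advance 3.
Byte at offset 11: 0xF0 = 11110000 → 4-byte char (#6). Advance 4.
Byte at offset 15: 0xF0 = 11110000 → 4-byte char (#7). Advance 4.
Byte at offset 19: 0xE1 = 11100001 → 3-byte char (#8). Advance 3.
Reached end at offset 22 after 8 code points.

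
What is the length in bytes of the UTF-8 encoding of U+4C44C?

U+4C44C = 0x4C44C. UTF-8 uses 1 byte below 0x80, 2 below 0x800, 3 below 0x10000, 4 up to 0x10FFFF. 0x4C44C is in U+10000–U+10FFFF → 4 bytes.

4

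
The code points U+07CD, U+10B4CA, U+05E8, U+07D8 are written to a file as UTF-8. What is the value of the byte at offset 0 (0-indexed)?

0xDF

U+07CD → 2-byte form DF 8D at offsets 0–1.
Offset 0 falls in char 1's range; it's byte 1 of DF 8D = 0xDF.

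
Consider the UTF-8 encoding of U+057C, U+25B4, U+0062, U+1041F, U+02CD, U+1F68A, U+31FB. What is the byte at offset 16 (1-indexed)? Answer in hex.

0x8A

1-indexed offset 16 is 0-indexed offset 15.
U+057C → 2-byte form D5 BC at offsets 0–1.
U+25B4 → 3-byte form E2 96 B4 at offsets 2–4.
U+0062 → 1-byte form 62 at offsets 5–5.
U+1041F → 4-byte form F0 90 90 9F at offsets 6–9.
U+02CD → 2-byte form CB 8D at offsets 10–11.
U+1F68A → 4-byte form F0 9F 9A 8A at offsets 12–15.
Offset 15 falls in char 6's range; it's byte 4 of F0 9F 9A 8A = 0x8A.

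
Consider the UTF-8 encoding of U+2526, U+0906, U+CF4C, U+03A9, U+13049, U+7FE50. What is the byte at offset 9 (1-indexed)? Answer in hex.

1-indexed offset 9 is 0-indexed offset 8.
U+2526 → 3-byte form E2 94 A6 at offsets 0–2.
U+0906 → 3-byte form E0 A4 86 at offsets 3–5.
U+CF4C → 3-byte form EC BD 8C at offsets 6–8.
Offset 8 falls in char 3's range; it's byte 3 of EC BD 8C = 0x8C.

0x8C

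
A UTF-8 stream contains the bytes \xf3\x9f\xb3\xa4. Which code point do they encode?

Leading byte 0xF3 = 11110011 matches 11110xxx → 4-byte sequence.
Byte 1: 0xF3 = 11110011, payload 011 (3 bits).
Byte 2: 0x9F = 10011111 (10xxxxxx ✓), payload 011111.
Byte 3: 0xB3 = 10110011 (10xxxxxx ✓), payload 110011.
Byte 4: 0xA4 = 10100100 (10xxxxxx ✓), payload 100100.
Concatenate: 011011111110011100100 = 0xDFCE4 (21 bits → U+DFCE4).

U+DFCE4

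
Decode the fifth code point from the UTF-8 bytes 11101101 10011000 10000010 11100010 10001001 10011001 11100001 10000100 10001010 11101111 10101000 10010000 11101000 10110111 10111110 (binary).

U+8DFE

Offset 0: leading byte 0xED = 11101101 → 3-byte char #1 = ED 98 82.
Offset 3: leading byte 0xE2 = 11100010 → 3-byte char #2 = E2 89 99.
Offset 6: leading byte 0xE1 = 11100001 → 3-byte char #3 = E1 84 8A.
Offset 9: leading byte 0xEF = 11101111 → 3-byte char #4 = EF A8 90.
Offset 12: leading byte 0xE8 = 11101000 → 3-byte char #5 = E8 B7 BE.
Leading byte 0xE8 = 11101000 matches 1110xxxx → 3-byte sequence.
Byte 1: 0xE8 = 11101000, payload 1000 (4 bits).
Byte 2: 0xB7 = 10110111 (10xxxxxx ✓), payload 110111.
Byte 3: 0xBE = 10111110 (10xxxxxx ✓), payload 111110.
Concatenate: 1000110111111110 = 0x8DFE (16 bits → U+8DFE).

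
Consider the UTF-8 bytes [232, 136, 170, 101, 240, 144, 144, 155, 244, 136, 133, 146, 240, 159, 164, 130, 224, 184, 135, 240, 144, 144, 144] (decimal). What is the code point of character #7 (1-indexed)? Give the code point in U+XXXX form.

U+10410

Offset 0: leading byte 0xE8 = 11101000 → 3-byte char #1 = E8 88 AA.
Offset 3: leading byte 0x65 = 01100101 → 1-byte char #2 = 65.
Offset 4: leading byte 0xF0 = 11110000 → 4-byte char #3 = F0 90 90 9B.
Offset 8: leading byte 0xF4 = 11110100 → 4-byte char #4 = F4 88 85 92.
Offset 12: leading byte 0xF0 = 11110000 → 4-byte char #5 = F0 9F A4 82.
Offset 16: leading byte 0xE0 = 11100000 → 3-byte char #6 = E0 B8 87.
Offset 19: leading byte 0xF0 = 11110000 → 4-byte char #7 = F0 90 90 90.
Leading byte 0xF0 = 11110000 matches 11110xxx → 4-byte sequence.
Byte 1: 0xF0 = 11110000, payload 000 (3 bits).
Byte 2: 0x90 = 10010000 (10xxxxxx ✓), payload 010000.
Byte 3: 0x90 = 10010000 (10xxxxxx ✓), payload 010000.
Byte 4: 0x90 = 10010000 (10xxxxxx ✓), payload 010000.
Concatenate: 000010000010000010000 = 0x10410 (21 bits → U+10410).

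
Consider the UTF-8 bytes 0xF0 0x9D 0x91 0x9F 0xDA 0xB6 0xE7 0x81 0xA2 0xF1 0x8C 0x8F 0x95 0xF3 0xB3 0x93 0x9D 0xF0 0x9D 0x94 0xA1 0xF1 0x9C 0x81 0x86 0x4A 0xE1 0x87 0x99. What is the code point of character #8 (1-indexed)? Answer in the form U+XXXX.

Offset 0: leading byte 0xF0 = 11110000 → 4-byte char #1 = F0 9D 91 9F.
Offset 4: leading byte 0xDA = 11011010 → 2-byte char #2 = DA B6.
Offset 6: leading byte 0xE7 = 11100111 → 3-byte char #3 = E7 81 A2.
Offset 9: leading byte 0xF1 = 11110001 → 4-byte char #4 = F1 8C 8F 95.
Offset 13: leading byte 0xF3 = 11110011 → 4-byte char #5 = F3 B3 93 9D.
Offset 17: leading byte 0xF0 = 11110000 → 4-byte char #6 = F0 9D 94 A1.
Offset 21: leading byte 0xF1 = 11110001 → 4-byte char #7 = F1 9C 81 86.
Offset 25: leading byte 0x4A = 01001010 → 1-byte char #8 = 4A.
Leading byte 0x4A = 01001010 matches 0xxxxxxx → 1-byte sequence.
Byte 1: 0x4A = 01001010, payload 1001010 (7 bits).
Concatenate: 1001010 = 0x4A (7 bits → U+004A).

U+004A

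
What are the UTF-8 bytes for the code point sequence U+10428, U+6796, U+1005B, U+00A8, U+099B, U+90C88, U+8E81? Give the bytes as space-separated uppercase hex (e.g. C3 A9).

U+10428: 4-byte form → F0 90 90 A8.
U+6796: 3-byte form → E6 9E 96.
U+1005B: 4-byte form → F0 90 81 9B.
U+00A8: 2-byte form → C2 A8.
U+099B: 3-byte form → E0 A6 9B.
U+90C88: 4-byte form → F2 90 B2 88.
U+8E81: 3-byte form → E8 BA 81.
Concatenated (23 bytes): F0 90 90 A8 E6 9E 96 F0 90 81 9B C2 A8 E0 A6 9B F2 90 B2 88 E8 BA 81.

F0 90 90 A8 E6 9E 96 F0 90 81 9B C2 A8 E0 A6 9B F2 90 B2 88 E8 BA 81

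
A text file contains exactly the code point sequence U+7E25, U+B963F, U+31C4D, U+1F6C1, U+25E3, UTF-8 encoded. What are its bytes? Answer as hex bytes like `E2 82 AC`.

U+7E25: 3-byte form → E7 B8 A5.
U+B963F: 4-byte form → F2 B9 98 BF.
U+31C4D: 4-byte form → F0 B1 B1 8D.
U+1F6C1: 4-byte form → F0 9F 9B 81.
U+25E3: 3-byte form → E2 97 A3.
Concatenated (18 bytes): E7 B8 A5 F2 B9 98 BF F0 B1 B1 8D F0 9F 9B 81 E2 97 A3.

E7 B8 A5 F2 B9 98 BF F0 B1 B1 8D F0 9F 9B 81 E2 97 A3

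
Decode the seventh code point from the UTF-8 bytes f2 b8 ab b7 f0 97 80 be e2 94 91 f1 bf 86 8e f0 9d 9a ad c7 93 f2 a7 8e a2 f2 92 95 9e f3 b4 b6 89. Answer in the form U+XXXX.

Offset 0: leading byte 0xF2 = 11110010 → 4-byte char #1 = F2 B8 AB B7.
Offset 4: leading byte 0xF0 = 11110000 → 4-byte char #2 = F0 97 80 BE.
Offset 8: leading byte 0xE2 = 11100010 → 3-byte char #3 = E2 94 91.
Offset 11: leading byte 0xF1 = 11110001 → 4-byte char #4 = F1 BF 86 8E.
Offset 15: leading byte 0xF0 = 11110000 → 4-byte char #5 = F0 9D 9A AD.
Offset 19: leading byte 0xC7 = 11000111 → 2-byte char #6 = C7 93.
Offset 21: leading byte 0xF2 = 11110010 → 4-byte char #7 = F2 A7 8E A2.
Leading byte 0xF2 = 11110010 matches 11110xxx → 4-byte sequence.
Byte 1: 0xF2 = 11110010, payload 010 (3 bits).
Byte 2: 0xA7 = 10100111 (10xxxxxx ✓), payload 100111.
Byte 3: 0x8E = 10001110 (10xxxxxx ✓), payload 001110.
Byte 4: 0xA2 = 10100010 (10xxxxxx ✓), payload 100010.
Concatenate: 010100111001110100010 = 0xA73A2 (21 bits → U+A73A2).

U+A73A2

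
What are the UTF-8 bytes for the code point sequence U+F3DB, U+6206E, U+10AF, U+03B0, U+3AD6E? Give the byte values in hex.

EF 8F 9B F1 A2 81 AE E1 82 AF CE B0 F0 BA B5 AE

U+F3DB: 3-byte form → EF 8F 9B.
U+6206E: 4-byte form → F1 A2 81 AE.
U+10AF: 3-byte form → E1 82 AF.
U+03B0: 2-byte form → CE B0.
U+3AD6E: 4-byte form → F0 BA B5 AE.
Concatenated (16 bytes): EF 8F 9B F1 A2 81 AE E1 82 AF CE B0 F0 BA B5 AE.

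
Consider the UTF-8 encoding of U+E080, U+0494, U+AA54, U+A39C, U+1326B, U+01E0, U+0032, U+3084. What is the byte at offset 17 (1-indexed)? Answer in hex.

1-indexed offset 17 is 0-indexed offset 16.
U+E080 → 3-byte form EE 82 80 at offsets 0–2.
U+0494 → 2-byte form D2 94 at offsets 3–4.
U+AA54 → 3-byte form EA A9 94 at offsets 5–7.
U+A39C → 3-byte form EA 8E 9C at offsets 8–10.
U+1326B → 4-byte form F0 93 89 AB at offsets 11–14.
U+01E0 → 2-byte form C7 A0 at offsets 15–16.
Offset 16 falls in char 6's range; it's byte 2 of C7 A0 = 0xA0.

0xA0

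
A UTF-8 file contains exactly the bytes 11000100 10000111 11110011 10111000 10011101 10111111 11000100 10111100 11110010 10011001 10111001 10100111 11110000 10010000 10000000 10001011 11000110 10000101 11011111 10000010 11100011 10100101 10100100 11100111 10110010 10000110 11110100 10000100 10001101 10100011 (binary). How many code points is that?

Byte at offset 0: 0xC4 = 11000100 → 2-byte char (#1). Advance 2.
Byte at offset 2: 0xF3 = 11110011 → 4-byte char (#2). Advance 4.
Byte at offset 6: 0xC4 = 11000100 → 2-byte char (#3). Advance 2.
Byte at offset 8: 0xF2 = 11110010 → 4-byte char (#4). Advance 4.
Byte at offset 12: 0xF0 = 11110000 → 4-byte char (#5). Advance 4.
Byte at offset 16: 0xC6 = 11000110 → 2-byte char (#6). Advance 2.
Byte at offset 18: 0xDF = 11011111 → 2-byte char (#7). Advance 2.
Byte at offset 20: 0xE3 = 11100011 → 3-byte char (#8). Advance 3.
Byte at offset 23: 0xE7 = 11100111 → 3-byte char (#9). Advance 3.
Byte at offset 26: 0xF4 = 11110100 → 4-byte char (#10). Advance 4.
Reached end at offset 30 after 10 code points.

10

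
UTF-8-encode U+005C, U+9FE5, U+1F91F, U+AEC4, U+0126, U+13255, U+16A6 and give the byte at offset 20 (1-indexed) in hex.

0xA6

1-indexed offset 20 is 0-indexed offset 19.
U+005C → 1-byte form 5C at offsets 0–0.
U+9FE5 → 3-byte form E9 BF A5 at offsets 1–3.
U+1F91F → 4-byte form F0 9F A4 9F at offsets 4–7.
U+AEC4 → 3-byte form EA BB 84 at offsets 8–10.
U+0126 → 2-byte form C4 A6 at offsets 11–12.
U+13255 → 4-byte form F0 93 89 95 at offsets 13–16.
U+16A6 → 3-byte form E1 9A A6 at offsets 17–19.
Offset 19 falls in char 7's range; it's byte 3 of E1 9A A6 = 0xA6.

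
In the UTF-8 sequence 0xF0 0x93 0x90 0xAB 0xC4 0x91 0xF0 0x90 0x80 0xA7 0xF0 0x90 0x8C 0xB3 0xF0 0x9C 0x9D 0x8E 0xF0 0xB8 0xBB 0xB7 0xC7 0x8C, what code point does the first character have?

U+1342B

Offset 0: leading byte 0xF0 = 11110000 → 4-byte char #1 = F0 93 90 AB.
Leading byte 0xF0 = 11110000 matches 11110xxx → 4-byte sequence.
Byte 1: 0xF0 = 11110000, payload 000 (3 bits).
Byte 2: 0x93 = 10010011 (10xxxxxx ✓), payload 010011.
Byte 3: 0x90 = 10010000 (10xxxxxx ✓), payload 010000.
Byte 4: 0xAB = 10101011 (10xxxxxx ✓), payload 101011.
Concatenate: 000010011010000101011 = 0x1342B (21 bits → U+1342B).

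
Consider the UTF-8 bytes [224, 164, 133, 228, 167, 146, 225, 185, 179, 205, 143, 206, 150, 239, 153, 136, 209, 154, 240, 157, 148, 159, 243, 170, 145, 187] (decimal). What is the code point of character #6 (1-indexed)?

U+F648

Offset 0: leading byte 0xE0 = 11100000 → 3-byte char #1 = E0 A4 85.
Offset 3: leading byte 0xE4 = 11100100 → 3-byte char #2 = E4 A7 92.
Offset 6: leading byte 0xE1 = 11100001 → 3-byte char #3 = E1 B9 B3.
Offset 9: leading byte 0xCD = 11001101 → 2-byte char #4 = CD 8F.
Offset 11: leading byte 0xCE = 11001110 → 2-byte char #5 = CE 96.
Offset 13: leading byte 0xEF = 11101111 → 3-byte char #6 = EF 99 88.
Leading byte 0xEF = 11101111 matches 1110xxxx → 3-byte sequence.
Byte 1: 0xEF = 11101111, payload 1111 (4 bits).
Byte 2: 0x99 = 10011001 (10xxxxxx ✓), payload 011001.
Byte 3: 0x88 = 10001000 (10xxxxxx ✓), payload 001000.
Concatenate: 1111011001001000 = 0xF648 (16 bits → U+F648).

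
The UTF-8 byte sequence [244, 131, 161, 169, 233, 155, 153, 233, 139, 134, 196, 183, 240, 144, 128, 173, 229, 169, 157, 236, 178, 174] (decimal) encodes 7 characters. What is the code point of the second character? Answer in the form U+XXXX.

U+96D9

Offset 0: leading byte 0xF4 = 11110100 → 4-byte char #1 = F4 83 A1 A9.
Offset 4: leading byte 0xE9 = 11101001 → 3-byte char #2 = E9 9B 99.
Leading byte 0xE9 = 11101001 matches 1110xxxx → 3-byte sequence.
Byte 1: 0xE9 = 11101001, payload 1001 (4 bits).
Byte 2: 0x9B = 10011011 (10xxxxxx ✓), payload 011011.
Byte 3: 0x99 = 10011001 (10xxxxxx ✓), payload 011001.
Concatenate: 1001011011011001 = 0x96D9 (16 bits → U+96D9).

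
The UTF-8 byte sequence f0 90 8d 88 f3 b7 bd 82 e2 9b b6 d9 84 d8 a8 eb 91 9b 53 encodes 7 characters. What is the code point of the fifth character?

U+0628

Offset 0: leading byte 0xF0 = 11110000 → 4-byte char #1 = F0 90 8D 88.
Offset 4: leading byte 0xF3 = 11110011 → 4-byte char #2 = F3 B7 BD 82.
Offset 8: leading byte 0xE2 = 11100010 → 3-byte char #3 = E2 9B B6.
Offset 11: leading byte 0xD9 = 11011001 → 2-byte char #4 = D9 84.
Offset 13: leading byte 0xD8 = 11011000 → 2-byte char #5 = D8 A8.
Leading byte 0xD8 = 11011000 matches 110xxxxx → 2-byte sequence.
Byte 1: 0xD8 = 11011000, payload 11000 (5 bits).
Byte 2: 0xA8 = 10101000 (10xxxxxx ✓), payload 101000.
Concatenate: 11000101000 = 0x628 (11 bits → U+0628).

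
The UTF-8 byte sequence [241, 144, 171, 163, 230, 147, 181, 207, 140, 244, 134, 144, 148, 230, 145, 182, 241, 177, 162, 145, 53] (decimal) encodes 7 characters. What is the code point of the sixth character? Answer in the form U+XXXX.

U+71891

Offset 0: leading byte 0xF1 = 11110001 → 4-byte char #1 = F1 90 AB A3.
Offset 4: leading byte 0xE6 = 11100110 → 3-byte char #2 = E6 93 B5.
Offset 7: leading byte 0xCF = 11001111 → 2-byte char #3 = CF 8C.
Offset 9: leading byte 0xF4 = 11110100 → 4-byte char #4 = F4 86 90 94.
Offset 13: leading byte 0xE6 = 11100110 → 3-byte char #5 = E6 91 B6.
Offset 16: leading byte 0xF1 = 11110001 → 4-byte char #6 = F1 B1 A2 91.
Leading byte 0xF1 = 11110001 matches 11110xxx → 4-byte sequence.
Byte 1: 0xF1 = 11110001, payload 001 (3 bits).
Byte 2: 0xB1 = 10110001 (10xxxxxx ✓), payload 110001.
Byte 3: 0xA2 = 10100010 (10xxxxxx ✓), payload 100010.
Byte 4: 0x91 = 10010001 (10xxxxxx ✓), payload 010001.
Concatenate: 001110001100010010001 = 0x71891 (21 bits → U+71891).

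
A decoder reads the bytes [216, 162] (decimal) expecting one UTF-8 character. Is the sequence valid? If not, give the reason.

Leading byte 0xD8 = 11011000 → 2-byte form.
Continuation bytes 0xA2=10100010 all match 10xxxxxx.
Decoded value 0x622 is ≥ 0x80 (shortest form) and not a surrogate.

valid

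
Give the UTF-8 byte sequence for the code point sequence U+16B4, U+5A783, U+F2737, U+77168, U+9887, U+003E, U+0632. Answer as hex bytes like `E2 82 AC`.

U+16B4: 3-byte form → E1 9A B4.
U+5A783: 4-byte form → F1 9A 9E 83.
U+F2737: 4-byte form → F3 B2 9C B7.
U+77168: 4-byte form → F1 B7 85 A8.
U+9887: 3-byte form → E9 A2 87.
U+003E: 1-byte form → 3E.
U+0632: 2-byte form → D8 B2.
Concatenated (21 bytes): E1 9A B4 F1 9A 9E 83 F3 B2 9C B7 F1 B7 85 A8 E9 A2 87 3E D8 B2.

E1 9A B4 F1 9A 9E 83 F3 B2 9C B7 F1 B7 85 A8 E9 A2 87 3E D8 B2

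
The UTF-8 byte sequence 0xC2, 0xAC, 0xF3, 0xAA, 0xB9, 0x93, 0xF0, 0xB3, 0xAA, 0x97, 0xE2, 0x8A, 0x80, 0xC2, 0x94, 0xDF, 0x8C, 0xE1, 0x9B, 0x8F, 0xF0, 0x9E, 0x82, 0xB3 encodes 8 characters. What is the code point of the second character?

Offset 0: leading byte 0xC2 = 11000010 → 2-byte char #1 = C2 AC.
Offset 2: leading byte 0xF3 = 11110011 → 4-byte char #2 = F3 AA B9 93.
Leading byte 0xF3 = 11110011 matches 11110xxx → 4-byte sequence.
Byte 1: 0xF3 = 11110011, payload 011 (3 bits).
Byte 2: 0xAA = 10101010 (10xxxxxx ✓), payload 101010.
Byte 3: 0xB9 = 10111001 (10xxxxxx ✓), payload 111001.
Byte 4: 0x93 = 10010011 (10xxxxxx ✓), payload 010011.
Concatenate: 011101010111001010011 = 0xEAE53 (21 bits → U+EAE53).

U+EAE53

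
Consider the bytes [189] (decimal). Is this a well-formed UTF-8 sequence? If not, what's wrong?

Byte 0xBD = 10111101 has the form 10xxxxxx — a continuation byte — but there is no preceding leading byte.

invalid (continuation byte with no leading byte)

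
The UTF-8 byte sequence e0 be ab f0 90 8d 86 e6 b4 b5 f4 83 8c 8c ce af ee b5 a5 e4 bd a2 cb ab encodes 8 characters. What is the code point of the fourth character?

U+10330C

Offset 0: leading byte 0xE0 = 11100000 → 3-byte char #1 = E0 BE AB.
Offset 3: leading byte 0xF0 = 11110000 → 4-byte char #2 = F0 90 8D 86.
Offset 7: leading byte 0xE6 = 11100110 → 3-byte char #3 = E6 B4 B5.
Offset 10: leading byte 0xF4 = 11110100 → 4-byte char #4 = F4 83 8C 8C.
Leading byte 0xF4 = 11110100 matches 11110xxx → 4-byte sequence.
Byte 1: 0xF4 = 11110100, payload 100 (3 bits).
Byte 2: 0x83 = 10000011 (10xxxxxx ✓), payload 000011.
Byte 3: 0x8C = 10001100 (10xxxxxx ✓), payload 001100.
Byte 4: 0x8C = 10001100 (10xxxxxx ✓), payload 001100.
Concatenate: 100000011001100001100 = 0x10330C (21 bits → U+10330C).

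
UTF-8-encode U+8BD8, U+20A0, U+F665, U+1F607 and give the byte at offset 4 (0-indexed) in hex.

U+8BD8 → 3-byte form E8 AF 98 at offsets 0–2.
U+20A0 → 3-byte form E2 82 A0 at offsets 3–5.
Offset 4 falls in char 2's range; it's byte 2 of E2 82 A0 = 0x82.

0x82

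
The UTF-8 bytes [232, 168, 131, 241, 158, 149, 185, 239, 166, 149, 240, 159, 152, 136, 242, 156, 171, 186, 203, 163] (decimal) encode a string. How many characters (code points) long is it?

Byte at offset 0: 0xE8 = 11101000 → 3-byte char (#1). Advance 3.
Byte at offset 3: 0xF1 = 11110001 → 4-byte char (#2). Advance 4.
Byte at offset 7: 0xEF = 11101111 → 3-byte char (#3). Advance 3.
Byte at offset 10: 0xF0 = 11110000 → 4-byte char (#4). Advance 4.
Byte at offset 14: 0xF2 = 11110010 → 4-byte char (#5). Advance 4.
Byte at offset 18: 0xCB = 11001011 → 2-byte char (#6). Advance 2.
Reached end at offset 20 after 6 code points.

6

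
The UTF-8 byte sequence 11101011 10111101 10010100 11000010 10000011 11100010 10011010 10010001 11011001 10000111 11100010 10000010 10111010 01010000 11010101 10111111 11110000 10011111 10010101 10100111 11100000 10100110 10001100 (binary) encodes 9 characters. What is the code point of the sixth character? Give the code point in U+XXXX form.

Offset 0: leading byte 0xEB = 11101011 → 3-byte char #1 = EB BD 94.
Offset 3: leading byte 0xC2 = 11000010 → 2-byte char #2 = C2 83.
Offset 5: leading byte 0xE2 = 11100010 → 3-byte char #3 = E2 9A 91.
Offset 8: leading byte 0xD9 = 11011001 → 2-byte char #4 = D9 87.
Offset 10: leading byte 0xE2 = 11100010 → 3-byte char #5 = E2 82 BA.
Offset 13: leading byte 0x50 = 01010000 → 1-byte char #6 = 50.
Leading byte 0x50 = 01010000 matches 0xxxxxxx → 1-byte sequence.
Byte 1: 0x50 = 01010000, payload 1010000 (7 bits).
Concatenate: 1010000 = 0x50 (7 bits → U+0050).

U+0050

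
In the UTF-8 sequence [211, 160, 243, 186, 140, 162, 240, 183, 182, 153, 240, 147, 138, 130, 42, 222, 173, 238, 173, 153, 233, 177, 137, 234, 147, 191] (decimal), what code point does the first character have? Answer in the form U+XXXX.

U+04E0

Offset 0: leading byte 0xD3 = 11010011 → 2-byte char #1 = D3 A0.
Leading byte 0xD3 = 11010011 matches 110xxxxx → 2-byte sequence.
Byte 1: 0xD3 = 11010011, payload 10011 (5 bits).
Byte 2: 0xA0 = 10100000 (10xxxxxx ✓), payload 100000.
Concatenate: 10011100000 = 0x4E0 (11 bits → U+04E0).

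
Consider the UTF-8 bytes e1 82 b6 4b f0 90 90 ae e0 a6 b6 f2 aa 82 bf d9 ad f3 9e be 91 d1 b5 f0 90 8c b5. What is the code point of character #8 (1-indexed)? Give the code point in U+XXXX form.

U+0475

Offset 0: leading byte 0xE1 = 11100001 → 3-byte char #1 = E1 82 B6.
Offset 3: leading byte 0x4B = 01001011 → 1-byte char #2 = 4B.
Offset 4: leading byte 0xF0 = 11110000 → 4-byte char #3 = F0 90 90 AE.
Offset 8: leading byte 0xE0 = 11100000 → 3-byte char #4 = E0 A6 B6.
Offset 11: leading byte 0xF2 = 11110010 → 4-byte char #5 = F2 AA 82 BF.
Offset 15: leading byte 0xD9 = 11011001 → 2-byte char #6 = D9 AD.
Offset 17: leading byte 0xF3 = 11110011 → 4-byte char #7 = F3 9E BE 91.
Offset 21: leading byte 0xD1 = 11010001 → 2-byte char #8 = D1 B5.
Leading byte 0xD1 = 11010001 matches 110xxxxx → 2-byte sequence.
Byte 1: 0xD1 = 11010001, payload 10001 (5 bits).
Byte 2: 0xB5 = 10110101 (10xxxxxx ✓), payload 110101.
Concatenate: 10001110101 = 0x475 (11 bits → U+0475).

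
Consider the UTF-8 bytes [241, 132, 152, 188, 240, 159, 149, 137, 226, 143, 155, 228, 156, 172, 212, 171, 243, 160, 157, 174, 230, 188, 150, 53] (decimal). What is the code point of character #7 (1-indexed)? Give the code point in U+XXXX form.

Offset 0: leading byte 0xF1 = 11110001 → 4-byte char #1 = F1 84 98 BC.
Offset 4: leading byte 0xF0 = 11110000 → 4-byte char #2 = F0 9F 95 89.
Offset 8: leading byte 0xE2 = 11100010 → 3-byte char #3 = E2 8F 9B.
Offset 11: leading byte 0xE4 = 11100100 → 3-byte char #4 = E4 9C AC.
Offset 14: leading byte 0xD4 = 11010100 → 2-byte char #5 = D4 AB.
Offset 16: leading byte 0xF3 = 11110011 → 4-byte char #6 = F3 A0 9D AE.
Offset 20: leading byte 0xE6 = 11100110 → 3-byte char #7 = E6 BC 96.
Leading byte 0xE6 = 11100110 matches 1110xxxx → 3-byte sequence.
Byte 1: 0xE6 = 11100110, payload 0110 (4 bits).
Byte 2: 0xBC = 10111100 (10xxxxxx ✓), payload 111100.
Byte 3: 0x96 = 10010110 (10xxxxxx ✓), payload 010110.
Concatenate: 0110111100010110 = 0x6F16 (16 bits → U+6F16).

U+6F16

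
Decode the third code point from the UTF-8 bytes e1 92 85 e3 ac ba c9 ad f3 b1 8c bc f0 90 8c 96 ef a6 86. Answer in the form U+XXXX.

Offset 0: leading byte 0xE1 = 11100001 → 3-byte char #1 = E1 92 85.
Offset 3: leading byte 0xE3 = 11100011 → 3-byte char #2 = E3 AC BA.
Offset 6: leading byte 0xC9 = 11001001 → 2-byte char #3 = C9 AD.
Leading byte 0xC9 = 11001001 matches 110xxxxx → 2-byte sequence.
Byte 1: 0xC9 = 11001001, payload 01001 (5 bits).
Byte 2: 0xAD = 10101101 (10xxxxxx ✓), payload 101101.
Concatenate: 01001101101 = 0x26D (11 bits → U+026D).

U+026D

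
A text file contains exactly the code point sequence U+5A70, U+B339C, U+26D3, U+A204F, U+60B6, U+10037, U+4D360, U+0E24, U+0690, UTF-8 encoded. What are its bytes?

U+5A70: 3-byte form → E5 A9 B0.
U+B339C: 4-byte form → F2 B3 8E 9C.
U+26D3: 3-byte form → E2 9B 93.
U+A204F: 4-byte form → F2 A2 81 8F.
U+60B6: 3-byte form → E6 82 B6.
U+10037: 4-byte form → F0 90 80 B7.
U+4D360: 4-byte form → F1 8D 8D A0.
U+0E24: 3-byte form → E0 B8 A4.
U+0690: 2-byte form → DA 90.
Concatenated (30 bytes): E5 A9 B0 F2 B3 8E 9C E2 9B 93 F2 A2 81 8F E6 82 B6 F0 90 80 B7 F1 8D 8D A0 E0 B8 A4 DA 90.

E5 A9 B0 F2 B3 8E 9C E2 9B 93 F2 A2 81 8F E6 82 B6 F0 90 80 B7 F1 8D 8D A0 E0 B8 A4 DA 90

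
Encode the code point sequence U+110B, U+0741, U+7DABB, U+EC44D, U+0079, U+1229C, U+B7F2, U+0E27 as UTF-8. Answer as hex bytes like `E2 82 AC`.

E1 84 8B DD 81 F1 BD AA BB F3 AC 91 8D 79 F0 92 8A 9C EB 9F B2 E0 B8 A7

U+110B: 3-byte form → E1 84 8B.
U+0741: 2-byte form → DD 81.
U+7DABB: 4-byte form → F1 BD AA BB.
U+EC44D: 4-byte form → F3 AC 91 8D.
U+0079: 1-byte form → 79.
U+1229C: 4-byte form → F0 92 8A 9C.
U+B7F2: 3-byte form → EB 9F B2.
U+0E27: 3-byte form → E0 B8 A7.
Concatenated (24 bytes): E1 84 8B DD 81 F1 BD AA BB F3 AC 91 8D 79 F0 92 8A 9C EB 9F B2 E0 B8 A7.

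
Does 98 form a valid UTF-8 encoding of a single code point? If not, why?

Byte 0x98 = 10011000 has the form 10xxxxxx — a continuation byte — but there is no preceding leading byte.

invalid (continuation byte with no leading byte)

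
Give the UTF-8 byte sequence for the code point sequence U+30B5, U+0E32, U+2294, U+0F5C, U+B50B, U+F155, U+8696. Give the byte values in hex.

E3 82 B5 E0 B8 B2 E2 8A 94 E0 BD 9C EB 94 8B EF 85 95 E8 9A 96

U+30B5: 3-byte form → E3 82 B5.
U+0E32: 3-byte form → E0 B8 B2.
U+2294: 3-byte form → E2 8A 94.
U+0F5C: 3-byte form → E0 BD 9C.
U+B50B: 3-byte form → EB 94 8B.
U+F155: 3-byte form → EF 85 95.
U+8696: 3-byte form → E8 9A 96.
Concatenated (21 bytes): E3 82 B5 E0 B8 B2 E2 8A 94 E0 BD 9C EB 94 8B EF 85 95 E8 9A 96.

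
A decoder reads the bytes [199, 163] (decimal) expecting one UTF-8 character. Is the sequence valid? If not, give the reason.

Leading byte 0xC7 = 11000111 → 2-byte form.
Continuation bytes 0xA3=10100011 all match 10xxxxxx.
Decoded value 0x1E3 is ≥ 0x80 (shortest form) and not a surrogate.

valid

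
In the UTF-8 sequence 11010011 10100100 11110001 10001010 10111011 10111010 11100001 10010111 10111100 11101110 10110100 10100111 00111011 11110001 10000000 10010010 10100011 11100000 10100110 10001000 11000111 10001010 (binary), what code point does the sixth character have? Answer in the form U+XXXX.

U+404A3

Offset 0: leading byte 0xD3 = 11010011 → 2-byte char #1 = D3 A4.
Offset 2: leading byte 0xF1 = 11110001 → 4-byte char #2 = F1 8A BB BA.
Offset 6: leading byte 0xE1 = 11100001 → 3-byte char #3 = E1 97 BC.
Offset 9: leading byte 0xEE = 11101110 → 3-byte char #4 = EE B4 A7.
Offset 12: leading byte 0x3B = 00111011 → 1-byte char #5 = 3B.
Offset 13: leading byte 0xF1 = 11110001 → 4-byte char #6 = F1 80 92 A3.
Leading byte 0xF1 = 11110001 matches 11110xxx → 4-byte sequence.
Byte 1: 0xF1 = 11110001, payload 001 (3 bits).
Byte 2: 0x80 = 10000000 (10xxxxxx ✓), payload 000000.
Byte 3: 0x92 = 10010010 (10xxxxxx ✓), payload 010010.
Byte 4: 0xA3 = 10100011 (10xxxxxx ✓), payload 100011.
Concatenate: 001000000010010100011 = 0x404A3 (21 bits → U+404A3).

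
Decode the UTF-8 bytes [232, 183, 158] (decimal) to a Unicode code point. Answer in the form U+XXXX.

U+8DDE

Leading byte 0xE8 = 11101000 matches 1110xxxx → 3-byte sequence.
Byte 1: 0xE8 = 11101000, payload 1000 (4 bits).
Byte 2: 0xB7 = 10110111 (10xxxxxx ✓), payload 110111.
Byte 3: 0x9E = 10011110 (10xxxxxx ✓), payload 011110.
Concatenate: 1000110111011110 = 0x8DDE (16 bits → U+8DDE).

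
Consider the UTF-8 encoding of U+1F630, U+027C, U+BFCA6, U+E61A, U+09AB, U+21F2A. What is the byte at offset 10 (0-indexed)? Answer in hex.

0xEE

U+1F630 → 4-byte form F0 9F 98 B0 at offsets 0–3.
U+027C → 2-byte form C9 BC at offsets 4–5.
U+BFCA6 → 4-byte form F2 BF B2 A6 at offsets 6–9.
U+E61A → 3-byte form EE 98 9A at offsets 10–12.
Offset 10 falls in char 4's range; it's byte 1 of EE 98 9A = 0xEE.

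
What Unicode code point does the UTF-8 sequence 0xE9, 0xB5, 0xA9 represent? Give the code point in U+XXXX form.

U+9D69

Leading byte 0xE9 = 11101001 matches 1110xxxx → 3-byte sequence.
Byte 1: 0xE9 = 11101001, payload 1001 (4 bits).
Byte 2: 0xB5 = 10110101 (10xxxxxx ✓), payload 110101.
Byte 3: 0xA9 = 10101001 (10xxxxxx ✓), payload 101001.
Concatenate: 1001110101101001 = 0x9D69 (16 bits → U+9D69).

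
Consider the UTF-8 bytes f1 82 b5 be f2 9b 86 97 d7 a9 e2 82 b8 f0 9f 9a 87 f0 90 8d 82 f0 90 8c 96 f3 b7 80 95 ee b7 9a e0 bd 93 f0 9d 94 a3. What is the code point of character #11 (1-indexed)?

Offset 0: leading byte 0xF1 = 11110001 → 4-byte char #1 = F1 82 B5 BE.
Offset 4: leading byte 0xF2 = 11110010 → 4-byte char #2 = F2 9B 86 97.
Offset 8: leading byte 0xD7 = 11010111 → 2-byte char #3 = D7 A9.
Offset 10: leading byte 0xE2 = 11100010 → 3-byte char #4 = E2 82 B8.
Offset 13: leading byte 0xF0 = 11110000 → 4-byte char #5 = F0 9F 9A 87.
Offset 17: leading byte 0xF0 = 11110000 → 4-byte char #6 = F0 90 8D 82.
Offset 21: leading byte 0xF0 = 11110000 → 4-byte char #7 = F0 90 8C 96.
Offset 25: leading byte 0xF3 = 11110011 → 4-byte char #8 = F3 B7 80 95.
Offset 29: leading byte 0xEE = 11101110 → 3-byte char #9 = EE B7 9A.
Offset 32: leading byte 0xE0 = 11100000 → 3-byte char #10 = E0 BD 93.
Offset 35: leading byte 0xF0 = 11110000 → 4-byte char #11 = F0 9D 94 A3.
Leading byte 0xF0 = 11110000 matches 11110xxx → 4-byte sequence.
Byte 1: 0xF0 = 11110000, payload 000 (3 bits).
Byte 2: 0x9D = 10011101 (10xxxxxx ✓), payload 011101.
Byte 3: 0x94 = 10010100 (10xxxxxx ✓), payload 010100.
Byte 4: 0xA3 = 10100011 (10xxxxxx ✓), payload 100011.
Concatenate: 000011101010100100011 = 0x1D523 (21 bits → U+1D523).

U+1D523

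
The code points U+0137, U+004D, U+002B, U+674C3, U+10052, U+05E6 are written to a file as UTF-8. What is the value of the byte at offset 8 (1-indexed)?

1-indexed offset 8 is 0-indexed offset 7.
U+0137 → 2-byte form C4 B7 at offsets 0–1.
U+004D → 1-byte form 4D at offsets 2–2.
U+002B → 1-byte form 2B at offsets 3–3.
U+674C3 → 4-byte form F1 A7 93 83 at offsets 4–7.
Offset 7 falls in char 4's range; it's byte 4 of F1 A7 93 83 = 0x83.

0x83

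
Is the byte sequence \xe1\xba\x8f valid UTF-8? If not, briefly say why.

Leading byte 0xE1 = 11100001 → 3-byte form.
Continuation bytes 0xBA=10111010, 0x8F=10001111 all match 10xxxxxx.
Decoded value 0x1E8F is ≥ 0x800 (shortest form) and not a surrogate.

valid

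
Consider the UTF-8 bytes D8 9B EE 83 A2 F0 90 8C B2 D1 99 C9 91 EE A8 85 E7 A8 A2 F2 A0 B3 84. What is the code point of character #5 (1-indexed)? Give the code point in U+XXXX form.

Offset 0: leading byte 0xD8 = 11011000 → 2-byte char #1 = D8 9B.
Offset 2: leading byte 0xEE = 11101110 → 3-byte char #2 = EE 83 A2.
Offset 5: leading byte 0xF0 = 11110000 → 4-byte char #3 = F0 90 8C B2.
Offset 9: leading byte 0xD1 = 11010001 → 2-byte char #4 = D1 99.
Offset 11: leading byte 0xC9 = 11001001 → 2-byte char #5 = C9 91.
Leading byte 0xC9 = 11001001 matches 110xxxxx → 2-byte sequence.
Byte 1: 0xC9 = 11001001, payload 01001 (5 bits).
Byte 2: 0x91 = 10010001 (10xxxxxx ✓), payload 010001.
Concatenate: 01001010001 = 0x251 (11 bits → U+0251).

U+0251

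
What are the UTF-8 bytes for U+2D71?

E2 B5 B1

U+2D71 = 0x2D71 = 11633 decimal. In range U+0800–U+FFFF → 3-byte form: 1110xxxx 10xxxxxx 10xxxxxx.
Binary (16 bits): 0010110101110001.
Split 4+6+6: 0010 | 110101 | 110001.
Byte 1: 11100010 = 0xE2.
Byte 2: 10110101 = 0xB5.
Byte 3: 10110001 = 0xB1.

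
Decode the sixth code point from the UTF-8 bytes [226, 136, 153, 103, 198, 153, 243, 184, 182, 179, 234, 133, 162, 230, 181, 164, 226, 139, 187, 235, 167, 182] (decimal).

U+6D64

Offset 0: leading byte 0xE2 = 11100010 → 3-byte char #1 = E2 88 99.
Offset 3: leading byte 0x67 = 01100111 → 1-byte char #2 = 67.
Offset 4: leading byte 0xC6 = 11000110 → 2-byte char #3 = C6 99.
Offset 6: leading byte 0xF3 = 11110011 → 4-byte char #4 = F3 B8 B6 B3.
Offset 10: leading byte 0xEA = 11101010 → 3-byte char #5 = EA 85 A2.
Offset 13: leading byte 0xE6 = 11100110 → 3-byte char #6 = E6 B5 A4.
Leading byte 0xE6 = 11100110 matches 1110xxxx → 3-byte sequence.
Byte 1: 0xE6 = 11100110, payload 0110 (4 bits).
Byte 2: 0xB5 = 10110101 (10xxxxxx ✓), payload 110101.
Byte 3: 0xA4 = 10100100 (10xxxxxx ✓), payload 100100.
Concatenate: 0110110101100100 = 0x6D64 (16 bits → U+6D64).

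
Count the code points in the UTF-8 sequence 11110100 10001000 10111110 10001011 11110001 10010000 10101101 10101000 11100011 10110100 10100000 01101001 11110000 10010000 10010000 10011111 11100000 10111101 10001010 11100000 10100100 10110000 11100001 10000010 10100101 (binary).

8

Byte at offset 0: 0xF4 = 11110100 → 4-byte char (#1). Advance 4.
Byte at offset 4: 0xF1 = 11110001 → 4-byte char (#2). Advance 4.
Byte at offset 8: 0xE3 = 11100011 → 3-byte char (#3). Advance 3.
Byte at offset 11: 0x69 = 01101001 → 1-byte char (#4). Advance 1.
Byte at offset 12: 0xF0 = 11110000 → 4-byte char (#5). Advance 4.
Byte at offset 16: 0xE0 = 11100000 → 3-byte char (#6). Advance 3.
Byte at offset 19: 0xE0 = 11100000 → 3-byte char (#7). Advance 3.
Byte at offset 22: 0xE1 = 11100001 → 3-byte char (#8). Advance 3.
Reached end at offset 25 after 8 code points.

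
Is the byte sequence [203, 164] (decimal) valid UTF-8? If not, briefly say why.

valid

Leading byte 0xCB = 11001011 → 2-byte form.
Continuation bytes 0xA4=10100100 all match 10xxxxxx.
Decoded value 0x2E4 is ≥ 0x80 (shortest form) and not a surrogate.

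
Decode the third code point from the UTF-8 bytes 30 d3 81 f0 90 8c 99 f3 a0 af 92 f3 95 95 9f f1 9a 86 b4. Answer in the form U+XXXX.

U+10319

Offset 0: leading byte 0x30 = 00110000 → 1-byte char #1 = 30.
Offset 1: leading byte 0xD3 = 11010011 → 2-byte char #2 = D3 81.
Offset 3: leading byte 0xF0 = 11110000 → 4-byte char #3 = F0 90 8C 99.
Leading byte 0xF0 = 11110000 matches 11110xxx → 4-byte sequence.
Byte 1: 0xF0 = 11110000, payload 000 (3 bits).
Byte 2: 0x90 = 10010000 (10xxxxxx ✓), payload 010000.
Byte 3: 0x8C = 10001100 (10xxxxxx ✓), payload 001100.
Byte 4: 0x99 = 10011001 (10xxxxxx ✓), payload 011001.
Concatenate: 000010000001100011001 = 0x10319 (21 bits → U+10319).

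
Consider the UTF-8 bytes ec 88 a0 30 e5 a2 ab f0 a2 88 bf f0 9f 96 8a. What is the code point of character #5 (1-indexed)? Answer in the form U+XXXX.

U+1F58A

Offset 0: leading byte 0xEC = 11101100 → 3-byte char #1 = EC 88 A0.
Offset 3: leading byte 0x30 = 00110000 → 1-byte char #2 = 30.
Offset 4: leading byte 0xE5 = 11100101 → 3-byte char #3 = E5 A2 AB.
Offset 7: leading byte 0xF0 = 11110000 → 4-byte char #4 = F0 A2 88 BF.
Offset 11: leading byte 0xF0 = 11110000 → 4-byte char #5 = F0 9F 96 8A.
Leading byte 0xF0 = 11110000 matches 11110xxx → 4-byte sequence.
Byte 1: 0xF0 = 11110000, payload 000 (3 bits).
Byte 2: 0x9F = 10011111 (10xxxxxx ✓), payload 011111.
Byte 3: 0x96 = 10010110 (10xxxxxx ✓), payload 010110.
Byte 4: 0x8A = 10001010 (10xxxxxx ✓), payload 001010.
Concatenate: 000011111010110001010 = 0x1F58A (21 bits → U+1F58A).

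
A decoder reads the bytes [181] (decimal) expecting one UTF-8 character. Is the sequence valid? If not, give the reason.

invalid (continuation byte with no leading byte)

Byte 0xB5 = 10110101 has the form 10xxxxxx — a continuation byte — but there is no preceding leading byte.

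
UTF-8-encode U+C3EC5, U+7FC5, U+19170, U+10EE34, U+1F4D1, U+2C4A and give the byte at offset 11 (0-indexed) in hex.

U+C3EC5 → 4-byte form F3 83 BB 85 at offsets 0–3.
U+7FC5 → 3-byte form E7 BF 85 at offsets 4–6.
U+19170 → 4-byte form F0 99 85 B0 at offsets 7–10.
U+10EE34 → 4-byte form F4 8E B8 B4 at offsets 11–14.
Offset 11 falls in char 4's range; it's byte 1 of F4 8E B8 B4 = 0xF4.

0xF4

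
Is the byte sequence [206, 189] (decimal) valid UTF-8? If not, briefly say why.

Leading byte 0xCE = 11001110 → 2-byte form.
Continuation bytes 0xBD=10111101 all match 10xxxxxx.
Decoded value 0x3BD is ≥ 0x80 (shortest form) and not a surrogate.

valid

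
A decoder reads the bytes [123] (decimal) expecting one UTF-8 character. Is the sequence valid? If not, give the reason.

Leading byte 0x7B = 01111011 → 1-byte form.

valid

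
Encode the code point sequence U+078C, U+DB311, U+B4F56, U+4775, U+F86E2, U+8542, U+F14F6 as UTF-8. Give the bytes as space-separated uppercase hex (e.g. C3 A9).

U+078C: 2-byte form → DE 8C.
U+DB311: 4-byte form → F3 9B 8C 91.
U+B4F56: 4-byte form → F2 B4 BD 96.
U+4775: 3-byte form → E4 9D B5.
U+F86E2: 4-byte form → F3 B8 9B A2.
U+8542: 3-byte form → E8 95 82.
U+F14F6: 4-byte form → F3 B1 93 B6.
Concatenated (24 bytes): DE 8C F3 9B 8C 91 F2 B4 BD 96 E4 9D B5 F3 B8 9B A2 E8 95 82 F3 B1 93 B6.

DE 8C F3 9B 8C 91 F2 B4 BD 96 E4 9D B5 F3 B8 9B A2 E8 95 82 F3 B1 93 B6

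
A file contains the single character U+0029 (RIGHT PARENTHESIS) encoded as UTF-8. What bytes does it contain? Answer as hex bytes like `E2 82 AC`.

29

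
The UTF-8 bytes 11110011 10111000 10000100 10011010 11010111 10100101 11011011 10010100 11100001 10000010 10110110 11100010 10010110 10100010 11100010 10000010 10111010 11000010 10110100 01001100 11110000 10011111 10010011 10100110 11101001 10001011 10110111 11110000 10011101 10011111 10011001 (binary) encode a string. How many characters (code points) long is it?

11

Byte at offset 0: 0xF3 = 11110011 → 4-byte char (#1). Advance 4.
Byte at offset 4: 0xD7 = 11010111 → 2-byte char (#2). Advance 2.
Byte at offset 6: 0xDB = 11011011 → 2-byte char (#3). Advance 2.
Byte at offset 8: 0xE1 = 11100001 → 3-byte char (#4). Advance 3.
Byte at offset 11: 0xE2 = 11100010 → 3-byte char (#5). Advance 3.
Byte at offset 14: 0xE2 = 11100010 → 3-byte char (#6). Advance 3.
Byte at offset 17: 0xC2 = 11000010 → 2-byte char (#7). Advance 2.
Byte at offset 19: 0x4C = 01001100 → 1-byte char (#8). Advance 1.
Byte at offset 20: 0xF0 = 11110000 → 4-byte char (#9). Advance 4.
Byte at offset 24: 0xE9 = 11101001 → 3-byte char (#10). Advance 3.
Byte at offset 27: 0xF0 = 11110000 → 4-byte char (#11). Advance 4.
Reached end at offset 31 after 11 code points.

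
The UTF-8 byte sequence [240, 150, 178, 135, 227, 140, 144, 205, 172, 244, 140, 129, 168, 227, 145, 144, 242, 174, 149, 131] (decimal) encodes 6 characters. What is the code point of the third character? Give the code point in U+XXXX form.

Offset 0: leading byte 0xF0 = 11110000 → 4-byte char #1 = F0 96 B2 87.
Offset 4: leading byte 0xE3 = 11100011 → 3-byte char #2 = E3 8C 90.
Offset 7: leading byte 0xCD = 11001101 → 2-byte char #3 = CD AC.
Leading byte 0xCD = 11001101 matches 110xxxxx → 2-byte sequence.
Byte 1: 0xCD = 11001101, payload 01101 (5 bits).
Byte 2: 0xAC = 10101100 (10xxxxxx ✓), payload 101100.
Concatenate: 01101101100 = 0x36C (11 bits → U+036C).

U+036C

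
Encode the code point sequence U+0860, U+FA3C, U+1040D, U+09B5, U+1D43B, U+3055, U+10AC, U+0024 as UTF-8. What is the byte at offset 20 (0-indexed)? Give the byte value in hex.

U+0860 → 3-byte form E0 A1 A0 at offsets 0–2.
U+FA3C → 3-byte form EF A8 BC at offsets 3–5.
U+1040D → 4-byte form F0 90 90 8D at offsets 6–9.
U+09B5 → 3-byte form E0 A6 B5 at offsets 10–12.
U+1D43B → 4-byte form F0 9D 90 BB at offsets 13–16.
U+3055 → 3-byte form E3 81 95 at offsets 17–19.
U+10AC → 3-byte form E1 82 AC at offsets 20–22.
Offset 20 falls in char 7's range; it's byte 1 of E1 82 AC = 0xE1.

0xE1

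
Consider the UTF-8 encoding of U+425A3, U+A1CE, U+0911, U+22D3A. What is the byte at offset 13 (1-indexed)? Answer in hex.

1-indexed offset 13 is 0-indexed offset 12.
U+425A3 → 4-byte form F1 82 96 A3 at offsets 0–3.
U+A1CE → 3-byte form EA 87 8E at offsets 4–6.
U+0911 → 3-byte form E0 A4 91 at offsets 7–9.
U+22D3A → 4-byte form F0 A2 B4 BA at offsets 10–13.
Offset 12 falls in char 4's range; it's byte 3 of F0 A2 B4 BA = 0xB4.

0xB4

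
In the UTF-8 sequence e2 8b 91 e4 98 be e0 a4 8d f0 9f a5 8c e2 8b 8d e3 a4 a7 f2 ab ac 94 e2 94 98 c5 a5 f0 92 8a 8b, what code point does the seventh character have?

U+ABB14

Offset 0: leading byte 0xE2 = 11100010 → 3-byte char #1 = E2 8B 91.
Offset 3: leading byte 0xE4 = 11100100 → 3-byte char #2 = E4 98 BE.
Offset 6: leading byte 0xE0 = 11100000 → 3-byte char #3 = E0 A4 8D.
Offset 9: leading byte 0xF0 = 11110000 → 4-byte char #4 = F0 9F A5 8C.
Offset 13: leading byte 0xE2 = 11100010 → 3-byte char #5 = E2 8B 8D.
Offset 16: leading byte 0xE3 = 11100011 → 3-byte char #6 = E3 A4 A7.
Offset 19: leading byte 0xF2 = 11110010 → 4-byte char #7 = F2 AB AC 94.
Leading byte 0xF2 = 11110010 matches 11110xxx → 4-byte sequence.
Byte 1: 0xF2 = 11110010, payload 010 (3 bits).
Byte 2: 0xAB = 10101011 (10xxxxxx ✓), payload 101011.
Byte 3: 0xAC = 10101100 (10xxxxxx ✓), payload 101100.
Byte 4: 0x94 = 10010100 (10xxxxxx ✓), payload 010100.
Concatenate: 010101011101100010100 = 0xABB14 (21 bits → U+ABB14).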